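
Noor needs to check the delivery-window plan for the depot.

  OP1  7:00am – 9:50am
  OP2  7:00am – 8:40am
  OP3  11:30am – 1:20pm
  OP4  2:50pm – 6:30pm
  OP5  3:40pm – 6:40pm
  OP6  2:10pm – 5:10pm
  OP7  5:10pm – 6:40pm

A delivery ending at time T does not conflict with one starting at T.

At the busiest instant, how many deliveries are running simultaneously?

Walk through starts and ends in time order (an end at T is processed before a start at T):
7:00am start OP1 → 1
7:00am start OP2 → 2
8:40am end OP2 → 1
9:50am end OP1 → 0
11:30am start OP3 → 1
1:20pm end OP3 → 0
2:10pm start OP6 → 1
2:50pm start OP4 → 2
3:40pm start OP5 → 3
5:10pm end OP6 → 2
5:10pm start OP7 → 3
6:30pm end OP4 → 2
6:40pm end OP5 → 1
6:40pm end OP7 → 0
Peak is 3, at 3:40pm (OP4, OP5, OP6).

3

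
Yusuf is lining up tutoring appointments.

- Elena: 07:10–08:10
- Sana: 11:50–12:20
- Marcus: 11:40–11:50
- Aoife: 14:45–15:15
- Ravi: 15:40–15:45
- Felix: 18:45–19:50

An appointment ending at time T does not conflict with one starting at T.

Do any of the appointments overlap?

Two intervals overlap when each starts before the other ends.
Sorted by start: Elena, Marcus, Sana, Aoife, Ravi, Felix.
Marcus starts after Elena ends; Elena is clear from here.
Sana starts exactly when Marcus ends (back-to-back, no overlap); Marcus is clear from here.
Aoife starts after Sana ends; Sana is clear from here.
Ravi starts after Aoife ends; Aoife is clear from here.
Felix starts after Ravi ends.
Every pair is clear; the schedule has no overlaps.

No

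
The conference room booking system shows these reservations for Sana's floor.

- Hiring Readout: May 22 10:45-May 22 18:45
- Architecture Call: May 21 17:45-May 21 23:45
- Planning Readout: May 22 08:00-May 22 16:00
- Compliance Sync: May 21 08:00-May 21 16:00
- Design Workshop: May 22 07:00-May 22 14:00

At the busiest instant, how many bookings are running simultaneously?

3

Sort all start/end points and keep a running count:
May 21 08:00 start Compliance Sync → 1
May 21 16:00 end Compliance Sync → 0
May 21 17:45 start Architecture Call → 1
May 21 23:45 end Architecture Call → 0
May 22 07:00 start Design Workshop → 1
May 22 08:00 start Planning Readout → 2
May 22 10:45 start Hiring Readout → 3
May 22 14:00 end Design Workshop → 2
May 22 16:00 end Planning Readout → 1
May 22 18:45 end Hiring Readout → 0
Peak is 3, at May 22 10:45 (Design Workshop, Hiring Readout, Planning Readout).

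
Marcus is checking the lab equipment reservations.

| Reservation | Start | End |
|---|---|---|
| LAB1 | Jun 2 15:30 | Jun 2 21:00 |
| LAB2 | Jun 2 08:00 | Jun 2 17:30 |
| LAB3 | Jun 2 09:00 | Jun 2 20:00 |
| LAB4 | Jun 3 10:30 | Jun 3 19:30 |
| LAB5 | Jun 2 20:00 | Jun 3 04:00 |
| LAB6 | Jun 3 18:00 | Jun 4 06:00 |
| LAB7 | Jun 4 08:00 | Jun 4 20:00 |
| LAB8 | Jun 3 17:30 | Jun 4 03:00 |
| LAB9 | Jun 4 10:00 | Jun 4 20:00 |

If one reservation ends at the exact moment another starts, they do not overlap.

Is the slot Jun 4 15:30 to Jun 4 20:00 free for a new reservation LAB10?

LAB2: ends Jun 2 17:30 at or before LAB10 starts Jun 4 15:30 → clear.
LAB3: ends Jun 2 20:00 at or before LAB10 starts Jun 4 15:30 → clear.
LAB1: ends Jun 2 21:00 at or before LAB10 starts Jun 4 15:30 → clear.
LAB5: ends Jun 3 04:00 at or before LAB10 starts Jun 4 15:30 → clear.
LAB4: ends Jun 3 19:30 at or before LAB10 starts Jun 4 15:30 → clear.
LAB8: ends Jun 4 03:00 at or before LAB10 starts Jun 4 15:30 → clear.
LAB6: ends Jun 4 06:00 at or before LAB10 starts Jun 4 15:30 → clear.
LAB7: starts Jun 4 08:00 before LAB10 ends Jun 4 20:00, and ends Jun 4 20:00 after LAB10 starts Jun 4 15:30 → overlap.
LAB9: starts Jun 4 10:00 before LAB10 ends Jun 4 20:00, and ends Jun 4 20:00 after LAB10 starts Jun 4 15:30 → overlap.
LAB10 overlaps LAB7, LAB9.

No — it overlaps LAB7, LAB9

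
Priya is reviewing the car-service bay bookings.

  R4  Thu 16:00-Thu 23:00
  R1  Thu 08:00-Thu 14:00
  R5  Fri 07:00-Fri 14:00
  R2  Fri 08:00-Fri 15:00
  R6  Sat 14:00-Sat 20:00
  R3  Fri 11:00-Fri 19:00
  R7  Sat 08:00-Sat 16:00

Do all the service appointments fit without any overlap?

No

Sorted by start: R1, R4, R5, R2, R3, R7, R6.
R4 starts after R1 ends, so R1 has no further overlaps.
R5 starts after R4 ends, so R4 has no further overlaps.
R2 starts before R5 ends → R5 and R2 overlap.
That's a conflict, so the schedule is not conflict-free.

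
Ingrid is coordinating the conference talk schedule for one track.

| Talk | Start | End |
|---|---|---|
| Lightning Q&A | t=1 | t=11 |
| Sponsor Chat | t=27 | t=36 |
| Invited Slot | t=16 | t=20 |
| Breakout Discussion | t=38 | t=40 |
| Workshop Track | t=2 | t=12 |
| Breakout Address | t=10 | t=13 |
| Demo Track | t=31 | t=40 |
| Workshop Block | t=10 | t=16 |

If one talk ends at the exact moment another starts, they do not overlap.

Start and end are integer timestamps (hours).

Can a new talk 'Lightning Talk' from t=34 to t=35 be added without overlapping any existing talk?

Lightning Q&A: ends t=11 at or before Lightning Talk starts t=34 → clear.
Workshop Track: ends t=12 at or before Lightning Talk starts t=34 → clear.
Workshop Block: ends t=16 at or before Lightning Talk starts t=34 → clear.
Breakout Address: ends t=13 at or before Lightning Talk starts t=34 → clear.
Invited Slot: ends t=20 at or before Lightning Talk starts t=34 → clear.
Sponsor Chat: starts t=27 before Lightning Talk ends t=35, and ends t=36 after Lightning Talk starts t=34 → overlap.
Demo Track: starts t=31 before Lightning Talk ends t=35, and ends t=40 after Lightning Talk starts t=34 → overlap.
Breakout Discussion: starts t=38 at or after Lightning Talk ends t=35 → clear.
Lightning Talk overlaps Sponsor Chat, Demo Track.

No — it overlaps Demo Track, Sponsor Chat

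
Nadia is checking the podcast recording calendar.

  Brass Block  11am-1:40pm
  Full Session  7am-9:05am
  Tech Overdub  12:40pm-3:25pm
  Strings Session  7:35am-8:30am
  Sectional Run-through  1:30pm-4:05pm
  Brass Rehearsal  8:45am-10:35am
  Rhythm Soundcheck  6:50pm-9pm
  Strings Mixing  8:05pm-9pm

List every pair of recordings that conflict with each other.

Sorted by start: Full Session, Strings Session, Brass Rehearsal, Brass Block, Tech Overdub, Sectional Run-through, Rhythm Soundcheck, Strings Mixing.
Strings Session starts before Full Session ends → Full Session and Strings Session overlap.
Brass Rehearsal starts before Full Session ends → Full Session and Brass Rehearsal overlap.
Brass Block starts after Full Session ends; Full Session is clear from here.
Brass Rehearsal starts after Strings Session ends; Strings Session is clear from here.
Brass Block starts after Brass Rehearsal ends; Brass Rehearsal is clear from here.
Tech Overdub starts before Brass Block ends → Brass Block and Tech Overdub overlap.
Sectional Run-through starts before Brass Block ends → Brass Block and Sectional Run-through overlap.
Rhythm Soundcheck starts after Brass Block ends; Brass Block is clear from here.
Sectional Run-through starts before Tech Overdub ends → Tech Overdub and Sectional Run-through overlap.
Rhythm Soundcheck starts after Tech Overdub ends; Tech Overdub is clear from here.
Rhythm Soundcheck starts after Sectional Run-through ends; Sectional Run-through is clear from here.
Strings Mixing starts before Rhythm Soundcheck ends → Rhythm Soundcheck and Strings Mixing overlap.

Brass Block & Sectional Run-through, Brass Block & Tech Overdub, Brass Rehearsal & Full Session, Full Session & Strings Session, Rhythm Soundcheck & Strings Mixing, Sectional Run-through & Tech Overdub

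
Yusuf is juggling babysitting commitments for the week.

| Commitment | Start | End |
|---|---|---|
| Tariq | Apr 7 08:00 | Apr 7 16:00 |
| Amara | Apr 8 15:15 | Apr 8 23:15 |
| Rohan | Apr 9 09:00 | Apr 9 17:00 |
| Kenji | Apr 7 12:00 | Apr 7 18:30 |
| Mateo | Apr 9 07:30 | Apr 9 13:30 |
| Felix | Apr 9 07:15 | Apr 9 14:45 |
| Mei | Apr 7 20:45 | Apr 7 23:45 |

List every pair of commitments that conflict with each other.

Felix & Mateo, Felix & Rohan, Kenji & Tariq, Mateo & Rohan

Sorted by start: Tariq, Kenji, Mei, Amara, Felix, Mateo, Rohan.
Kenji starts before Tariq ends → Tariq and Kenji overlap.
Mei starts after Tariq ends, so nothing later overlaps Tariq either.
Mei starts after Kenji ends, so nothing later overlaps Kenji either.
Amara starts after Mei ends, so nothing later overlaps Mei either.
Felix starts after Amara ends, so nothing later overlaps Amara either.
Mateo starts before Felix ends → Felix and Mateo overlap.
Rohan starts before Felix ends → Felix and Rohan overlap.
Rohan starts before Mateo ends → Mateo and Rohan overlap.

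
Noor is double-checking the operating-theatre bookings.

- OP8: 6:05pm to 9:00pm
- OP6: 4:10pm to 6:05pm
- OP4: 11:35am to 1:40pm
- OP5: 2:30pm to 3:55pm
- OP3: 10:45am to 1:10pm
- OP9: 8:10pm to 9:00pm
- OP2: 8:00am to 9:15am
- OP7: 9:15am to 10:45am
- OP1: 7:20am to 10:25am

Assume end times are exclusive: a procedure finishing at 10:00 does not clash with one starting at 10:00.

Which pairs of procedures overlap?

OP1 & OP2, OP1 & OP7, OP3 & OP4, OP8 & OP9

Sorted by start: OP1, OP2, OP7, OP3, OP4, OP5, OP6, OP8, OP9.
OP2 starts before OP1 ends → OP1 and OP2 overlap.
OP7 starts before OP1 ends → OP1 and OP7 overlap.
OP3 starts after OP1 ends; OP1 is clear from here.
OP7 starts exactly when OP2 ends (back-to-back, no overlap); OP2 is clear from here.
OP3 starts exactly when OP7 ends (back-to-back, no overlap); OP7 is clear from here.
OP4 starts before OP3 ends → OP3 and OP4 overlap.
OP5 starts after OP3 ends; OP3 is clear from here.
OP5 starts after OP4 ends; OP4 is clear from here.
OP6 starts after OP5 ends; OP5 is clear from here.
OP8 starts exactly when OP6 ends (back-to-back, no overlap); OP6 is clear from here.
OP9 starts before OP8 ends → OP8 and OP9 overlap.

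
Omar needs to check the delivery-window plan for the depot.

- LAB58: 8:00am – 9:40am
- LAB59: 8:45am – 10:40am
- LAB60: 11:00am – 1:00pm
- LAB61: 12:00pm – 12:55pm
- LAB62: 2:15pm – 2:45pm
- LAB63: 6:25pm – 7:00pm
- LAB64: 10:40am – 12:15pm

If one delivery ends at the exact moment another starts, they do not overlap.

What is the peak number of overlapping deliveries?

3

Walk through starts and ends in time order (an end at T is processed before a start at T):
8:00am start LAB58 → 1
8:45am start LAB59 → 2
9:40am end LAB58 → 1
10:40am end LAB59 → 0
10:40am start LAB64 → 1
11:00am start LAB60 → 2
12:00pm start LAB61 → 3
12:15pm end LAB64 → 2
12:55pm end LAB61 → 1
1:00pm end LAB60 → 0
2:15pm start LAB62 → 1
2:45pm end LAB62 → 0
6:25pm start LAB63 → 1
7:00pm end LAB63 → 0
Peak is 3, at 12:00pm (LAB60, LAB61, LAB64).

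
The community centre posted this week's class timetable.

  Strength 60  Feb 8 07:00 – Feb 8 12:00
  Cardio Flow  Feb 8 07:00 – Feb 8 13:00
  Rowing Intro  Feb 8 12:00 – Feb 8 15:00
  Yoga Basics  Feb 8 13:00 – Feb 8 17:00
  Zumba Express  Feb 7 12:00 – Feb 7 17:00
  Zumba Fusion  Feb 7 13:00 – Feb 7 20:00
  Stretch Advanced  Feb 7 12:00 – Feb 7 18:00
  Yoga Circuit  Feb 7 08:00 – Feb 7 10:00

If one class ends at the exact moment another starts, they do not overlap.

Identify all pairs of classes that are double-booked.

Cardio Flow & Rowing Intro, Cardio Flow & Strength 60, Rowing Intro & Yoga Basics, Stretch Advanced & Zumba Express, Stretch Advanced & Zumba Fusion, Zumba Express & Zumba Fusion

Sorted by start: Yoga Circuit, Zumba Express, Stretch Advanced, Zumba Fusion, Cardio Flow, Strength 60, Rowing Intro, Yoga Basics.
Zumba Express starts after Yoga Circuit ends, so Yoga Circuit has no further overlaps.
Stretch Advanced starts before Zumba Express ends → Zumba Express and Stretch Advanced overlap.
Zumba Fusion starts before Zumba Express ends → Zumba Express and Zumba Fusion overlap.
Cardio Flow starts after Zumba Express ends, so Zumba Express has no further overlaps.
Zumba Fusion starts before Stretch Advanced ends → Stretch Advanced and Zumba Fusion overlap.
Cardio Flow starts after Stretch Advanced ends, so Stretch Advanced has no further overlaps.
Cardio Flow starts after Zumba Fusion ends, so Zumba Fusion has no further overlaps.
Strength 60 starts before Cardio Flow ends → Cardio Flow and Strength 60 overlap.
Rowing Intro starts before Cardio Flow ends → Cardio Flow and Rowing Intro overlap.
Yoga Basics starts exactly when Cardio Flow ends (back-to-back, no overlap).
Rowing Intro starts exactly when Strength 60 ends (back-to-back, no overlap), so Strength 60 has no further overlaps.
Yoga Basics starts before Rowing Intro ends → Rowing Intro and Yoga Basics overlap.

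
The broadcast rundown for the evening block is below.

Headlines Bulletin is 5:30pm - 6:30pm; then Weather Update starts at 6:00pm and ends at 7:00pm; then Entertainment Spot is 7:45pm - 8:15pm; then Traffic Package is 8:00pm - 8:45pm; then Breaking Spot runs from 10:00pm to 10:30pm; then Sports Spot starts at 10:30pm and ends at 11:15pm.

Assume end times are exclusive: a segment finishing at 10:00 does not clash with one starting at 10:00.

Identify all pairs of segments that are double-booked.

Two intervals overlap when each starts before the other ends.
Sorted by start: Headlines Bulletin, Weather Update, Entertainment Spot, Traffic Package, Breaking Spot, Sports Spot.
Weather Update starts before Headlines Bulletin ends → Headlines Bulletin and Weather Update overlap.
Entertainment Spot starts after Headlines Bulletin ends, so nothing later overlaps Headlines Bulletin either.
Entertainment Spot starts after Weather Update ends, so nothing later overlaps Weather Update either.
Traffic Package starts before Entertainment Spot ends → Entertainment Spot and Traffic Package overlap.
Breaking Spot starts after Entertainment Spot ends, so nothing later overlaps Entertainment Spot either.
Breaking Spot starts after Traffic Package ends, so nothing later overlaps Traffic Package either.
Sports Spot starts exactly when Breaking Spot ends (back-to-back, no overlap).

Entertainment Spot & Traffic Package, Headlines Bulletin & Weather Update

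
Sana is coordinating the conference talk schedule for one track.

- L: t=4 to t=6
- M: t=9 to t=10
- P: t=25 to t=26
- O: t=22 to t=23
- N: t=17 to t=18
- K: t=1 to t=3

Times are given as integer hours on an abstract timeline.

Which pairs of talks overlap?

Check each pair: they overlap iff neither finishes before the other starts.
Sorted by start: K, L, M, N, O, P.
L starts after K ends — done with K.
M starts after L ends — done with L.
N starts after M ends — done with M.
O starts after N ends — done with N.
P starts after O ends.

no overlapping pairs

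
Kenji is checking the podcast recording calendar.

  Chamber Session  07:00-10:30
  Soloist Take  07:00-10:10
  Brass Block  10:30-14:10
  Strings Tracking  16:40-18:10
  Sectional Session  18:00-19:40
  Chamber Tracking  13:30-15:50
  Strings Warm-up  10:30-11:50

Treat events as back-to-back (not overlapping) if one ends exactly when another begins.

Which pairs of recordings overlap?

Brass Block & Chamber Tracking, Brass Block & Strings Warm-up, Chamber Session & Soloist Take, Sectional Session & Strings Tracking

Two intervals overlap when each starts before the other ends.
Sorted by start: Soloist Take, Chamber Session, Strings Warm-up, Brass Block, Chamber Tracking, Strings Tracking, Sectional Session.
Chamber Session starts before Soloist Take ends → Soloist Take and Chamber Session overlap.
Strings Warm-up starts after Soloist Take ends; Soloist Take is clear from here.
Strings Warm-up starts exactly when Chamber Session ends (back-to-back, no overlap); Chamber Session is clear from here.
Brass Block starts before Strings Warm-up ends → Strings Warm-up and Brass Block overlap.
Chamber Tracking starts after Strings Warm-up ends; Strings Warm-up is clear from here.
Chamber Tracking starts before Brass Block ends → Brass Block and Chamber Tracking overlap.
Strings Tracking starts after Brass Block ends; Brass Block is clear from here.
Strings Tracking starts after Chamber Tracking ends; Chamber Tracking is clear from here.
Sectional Session starts before Strings Tracking ends → Strings Tracking and Sectional Session overlap.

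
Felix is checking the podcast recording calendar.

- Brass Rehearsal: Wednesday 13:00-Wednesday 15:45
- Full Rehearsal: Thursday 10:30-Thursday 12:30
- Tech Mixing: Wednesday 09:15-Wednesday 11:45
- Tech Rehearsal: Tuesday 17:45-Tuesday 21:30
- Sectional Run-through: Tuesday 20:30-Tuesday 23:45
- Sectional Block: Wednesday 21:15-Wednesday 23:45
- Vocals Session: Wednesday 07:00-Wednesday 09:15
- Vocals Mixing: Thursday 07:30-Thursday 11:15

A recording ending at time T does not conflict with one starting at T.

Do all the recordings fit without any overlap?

Sorted by start: Tech Rehearsal, Sectional Run-through, Vocals Session, Tech Mixing, Brass Rehearsal, Sectional Block, Vocals Mixing, Full Rehearsal.
Sectional Run-through starts before Tech Rehearsal ends → Tech Rehearsal and Sectional Run-through overlap.
That's a conflict, so the schedule is not conflict-free.

No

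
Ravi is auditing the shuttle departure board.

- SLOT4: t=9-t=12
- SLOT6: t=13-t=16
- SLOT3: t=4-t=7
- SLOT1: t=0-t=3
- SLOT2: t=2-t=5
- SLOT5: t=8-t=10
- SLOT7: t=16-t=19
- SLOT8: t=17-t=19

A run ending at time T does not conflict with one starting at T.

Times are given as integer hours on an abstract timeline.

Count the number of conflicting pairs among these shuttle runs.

Check each pair: they overlap iff neither finishes before the other starts.
Sorted by start: SLOT1, SLOT2, SLOT3, SLOT5, SLOT4, SLOT6, SLOT7, SLOT8.
SLOT2 starts before SLOT1 ends → SLOT1 and SLOT2 overlap.
SLOT3 starts after SLOT1 ends, so SLOT1 has no further overlaps.
SLOT3 starts before SLOT2 ends → SLOT2 and SLOT3 overlap.
SLOT5 starts after SLOT2 ends, so SLOT2 has no further overlaps.
SLOT5 starts after SLOT3 ends, so SLOT3 has no further overlaps.
SLOT4 starts before SLOT5 ends → SLOT5 and SLOT4 overlap.
SLOT6 starts after SLOT5 ends, so SLOT5 has no further overlaps.
SLOT6 starts after SLOT4 ends, so SLOT4 has no further overlaps.
SLOT7 starts exactly when SLOT6 ends (back-to-back, no overlap), so SLOT6 has no further overlaps.
SLOT8 starts before SLOT7 ends → SLOT7 and SLOT8 overlap.
Overlapping pairs: SLOT1 & SLOT2, SLOT2 & SLOT3, SLOT4 & SLOT5, SLOT7 & SLOT8 — 4 in total.

4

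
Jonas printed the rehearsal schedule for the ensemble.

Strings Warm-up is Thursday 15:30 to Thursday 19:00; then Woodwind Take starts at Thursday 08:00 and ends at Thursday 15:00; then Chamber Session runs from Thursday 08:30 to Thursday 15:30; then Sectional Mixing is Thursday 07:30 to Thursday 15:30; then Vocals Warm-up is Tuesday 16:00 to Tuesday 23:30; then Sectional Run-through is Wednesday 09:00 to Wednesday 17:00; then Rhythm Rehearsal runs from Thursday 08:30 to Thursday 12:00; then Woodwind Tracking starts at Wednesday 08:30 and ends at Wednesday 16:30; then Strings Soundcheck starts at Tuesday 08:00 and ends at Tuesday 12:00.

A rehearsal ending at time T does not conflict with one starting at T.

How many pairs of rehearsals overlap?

7

Sorted by start: Strings Soundcheck, Vocals Warm-up, Woodwind Tracking, Sectional Run-through, Sectional Mixing, Woodwind Take, Chamber Session, Rhythm Rehearsal, Strings Warm-up.
Vocals Warm-up starts after Strings Soundcheck ends, so Strings Soundcheck has no further overlaps.
Woodwind Tracking starts after Vocals Warm-up ends, so Vocals Warm-up has no further overlaps.
Sectional Run-through starts before Woodwind Tracking ends → Woodwind Tracking and Sectional Run-through overlap.
Sectional Mixing starts after Woodwind Tracking ends, so Woodwind Tracking has no further overlaps.
Sectional Mixing starts after Sectional Run-through ends, so Sectional Run-through has no further overlaps.
Woodwind Take starts before Sectional Mixing ends → Sectional Mixing and Woodwind Take overlap.
Chamber Session starts before Sectional Mixing ends → Sectional Mixing and Chamber Session overlap.
Rhythm Rehearsal starts before Sectional Mixing ends → Sectional Mixing and Rhythm Rehearsal overlap.
Strings Warm-up starts exactly when Sectional Mixing ends (back-to-back, no overlap).
Chamber Session starts before Woodwind Take ends → Woodwind Take and Chamber Session overlap.
Rhythm Rehearsal starts before Woodwind Take ends → Woodwind Take and Rhythm Rehearsal overlap.
Strings Warm-up starts after Woodwind Take ends.
Rhythm Rehearsal starts before Chamber Session ends → Chamber Session and Rhythm Rehearsal overlap.
Strings Warm-up starts exactly when Chamber Session ends (back-to-back, no overlap).
Strings Warm-up starts after Rhythm Rehearsal ends.
Overlapping pairs: Chamber Session & Rhythm Rehearsal, Chamber Session & Sectional Mixing, Chamber Session & Woodwind Take, Rhythm Rehearsal & Sectional Mixing, Rhythm Rehearsal & Woodwind Take, Sectional Mixing & Woodwind Take, Sectional Run-through & Woodwind Tracking — 7 in total.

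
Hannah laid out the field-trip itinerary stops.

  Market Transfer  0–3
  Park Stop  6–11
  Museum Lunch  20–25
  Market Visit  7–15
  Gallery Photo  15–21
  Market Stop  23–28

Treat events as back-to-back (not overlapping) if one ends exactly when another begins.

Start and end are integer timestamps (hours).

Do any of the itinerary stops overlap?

Yes

Sorted by start: Market Transfer, Park Stop, Market Visit, Gallery Photo, Museum Lunch, Market Stop.
Park Stop starts after Market Transfer ends — done with Market Transfer.
Market Visit starts before Park Stop ends → Park Stop and Market Visit overlap.
That's a conflict, so the schedule is not conflict-free.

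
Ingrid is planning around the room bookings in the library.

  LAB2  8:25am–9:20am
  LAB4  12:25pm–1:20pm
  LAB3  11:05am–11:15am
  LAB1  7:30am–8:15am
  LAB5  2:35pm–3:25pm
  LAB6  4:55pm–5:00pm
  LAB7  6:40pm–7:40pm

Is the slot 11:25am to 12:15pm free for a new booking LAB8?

LAB1: ends 8:15am at or before LAB8 starts 11:25am → clear.
LAB2: ends 9:20am at or before LAB8 starts 11:25am → clear.
LAB3: ends 11:15am at or before LAB8 starts 11:25am → clear.
LAB4: starts 12:25pm at or after LAB8 ends 12:15pm → clear.
LAB5: starts 2:35pm at or after LAB8 ends 12:15pm → clear.
LAB6: starts 4:55pm at or after LAB8 ends 12:15pm → clear.
LAB7: starts 6:40pm at or after LAB8 ends 12:15pm → clear.

Yes — the slot is free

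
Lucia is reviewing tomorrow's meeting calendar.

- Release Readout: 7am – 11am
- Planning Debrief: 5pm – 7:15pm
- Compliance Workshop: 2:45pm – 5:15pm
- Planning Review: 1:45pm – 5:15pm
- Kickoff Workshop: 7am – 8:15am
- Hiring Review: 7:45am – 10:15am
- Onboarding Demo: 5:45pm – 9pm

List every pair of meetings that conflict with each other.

Compliance Workshop & Planning Debrief, Compliance Workshop & Planning Review, Hiring Review & Kickoff Workshop, Hiring Review & Release Readout, Kickoff Workshop & Release Readout, Onboarding Demo & Planning Debrief, Planning Debrief & Planning Review

Sorted by start: Kickoff Workshop, Release Readout, Hiring Review, Planning Review, Compliance Workshop, Planning Debrief, Onboarding Demo.
Release Readout starts before Kickoff Workshop ends → Kickoff Workshop and Release Readout overlap.
Hiring Review starts before Kickoff Workshop ends → Kickoff Workshop and Hiring Review overlap.
Planning Review starts after Kickoff Workshop ends, so nothing later overlaps Kickoff Workshop either.
Hiring Review starts before Release Readout ends → Release Readout and Hiring Review overlap.
Planning Review starts after Release Readout ends, so nothing later overlaps Release Readout either.
Planning Review starts after Hiring Review ends, so nothing later overlaps Hiring Review either.
Compliance Workshop starts before Planning Review ends → Planning Review and Compliance Workshop overlap.
Planning Debrief starts before Planning Review ends → Planning Review and Planning Debrief overlap.
Onboarding Demo starts after Planning Review ends.
Planning Debrief starts before Compliance Workshop ends → Compliance Workshop and Planning Debrief overlap.
Onboarding Demo starts after Compliance Workshop ends.
Onboarding Demo starts before Planning Debrief ends → Planning Debrief and Onboarding Demo overlap.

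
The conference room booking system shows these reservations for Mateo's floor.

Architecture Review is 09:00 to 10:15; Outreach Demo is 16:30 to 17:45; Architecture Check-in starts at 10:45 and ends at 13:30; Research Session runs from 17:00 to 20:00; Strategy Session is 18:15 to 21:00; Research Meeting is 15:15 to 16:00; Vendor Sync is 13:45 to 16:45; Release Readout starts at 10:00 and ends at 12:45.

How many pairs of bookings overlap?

6

Two intervals overlap when each starts before the other ends.
Sorted by start: Architecture Review, Release Readout, Architecture Check-in, Vendor Sync, Research Meeting, Outreach Demo, Research Session, Strategy Session.
Release Readout starts before Architecture Review ends → Architecture Review and Release Readout overlap.
Architecture Check-in starts after Architecture Review ends — done with Architecture Review.
Architecture Check-in starts before Release Readout ends → Release Readout and Architecture Check-in overlap.
Vendor Sync starts after Release Readout ends — done with Release Readout.
Vendor Sync starts after Architecture Check-in ends — done with Architecture Check-in.
Research Meeting starts before Vendor Sync ends → Vendor Sync and Research Meeting overlap.
Outreach Demo starts before Vendor Sync ends → Vendor Sync and Outreach Demo overlap.
Research Session starts after Vendor Sync ends — done with Vendor Sync.
Outreach Demo starts after Research Meeting ends — done with Research Meeting.
Research Session starts before Outreach Demo ends → Outreach Demo and Research Session overlap.
Strategy Session starts after Outreach Demo ends.
Strategy Session starts before Research Session ends → Research Session and Strategy Session overlap.
Overlapping pairs: Architecture Check-in & Release Readout, Architecture Review & Release Readout, Outreach Demo & Research Session, Outreach Demo & Vendor Sync, Research Meeting & Vendor Sync, Research Session & Strategy Session — 6 in total.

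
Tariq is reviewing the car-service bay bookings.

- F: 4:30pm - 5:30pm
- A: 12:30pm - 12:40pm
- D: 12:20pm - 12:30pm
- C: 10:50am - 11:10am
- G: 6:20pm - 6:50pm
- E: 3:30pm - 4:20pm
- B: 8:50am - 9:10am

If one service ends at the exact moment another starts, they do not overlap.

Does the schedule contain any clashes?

No

Sorted by start: B, C, D, A, E, F, G.
C starts after B ends, so B has no further overlaps.
D starts after C ends, so C has no further overlaps.
A starts exactly when D ends (back-to-back, no overlap), so D has no further overlaps.
E starts after A ends, so A has no further overlaps.
F starts after E ends, so E has no further overlaps.
G starts after F ends.
Every pair is clear; the schedule has no overlaps.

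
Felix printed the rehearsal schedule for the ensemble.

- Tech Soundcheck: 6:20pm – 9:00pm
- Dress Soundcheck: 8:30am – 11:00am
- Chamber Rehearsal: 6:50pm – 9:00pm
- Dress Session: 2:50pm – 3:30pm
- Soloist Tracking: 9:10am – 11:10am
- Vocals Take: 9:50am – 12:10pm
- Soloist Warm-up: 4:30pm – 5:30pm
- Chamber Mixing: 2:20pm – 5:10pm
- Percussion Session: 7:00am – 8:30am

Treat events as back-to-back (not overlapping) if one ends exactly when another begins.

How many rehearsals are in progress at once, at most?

Sort all start/end points and keep a running count:
7:00am start Percussion Session → 1
8:30am end Percussion Session → 0
8:30am start Dress Soundcheck → 1
9:10am start Soloist Tracking → 2
9:50am start Vocals Take → 3
11:00am end Dress Soundcheck → 2
11:10am end Soloist Tracking → 1
12:10pm end Vocals Take → 0
2:20pm start Chamber Mixing → 1
2:50pm start Dress Session → 2
3:30pm end Dress Session → 1
4:30pm start Soloist Warm-up → 2
5:10pm end Chamber Mixing → 1
5:30pm end Soloist Warm-up → 0
6:20pm start Tech Soundcheck → 1
6:50pm start Chamber Rehearsal → 2
9:00pm end Chamber Rehearsal → 1
9:00pm end Tech Soundcheck → 0
Peak is 3, at 9:50am (Dress Soundcheck, Soloist Tracking, Vocals Take).

3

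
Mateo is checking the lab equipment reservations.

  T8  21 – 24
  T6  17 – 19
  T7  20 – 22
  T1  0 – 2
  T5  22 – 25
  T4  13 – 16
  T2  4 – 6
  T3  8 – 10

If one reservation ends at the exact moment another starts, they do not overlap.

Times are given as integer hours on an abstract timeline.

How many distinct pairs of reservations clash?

2

Two intervals overlap when each starts before the other ends.
Sorted by start: T1, T2, T3, T4, T6, T7, T8, T5.
T2 starts after T1 ends; T1 is clear from here.
T3 starts after T2 ends; T2 is clear from here.
T4 starts after T3 ends; T3 is clear from here.
T6 starts after T4 ends; T4 is clear from here.
T7 starts after T6 ends; T6 is clear from here.
T8 starts before T7 ends → T7 and T8 overlap.
T5 starts exactly when T7 ends (back-to-back, no overlap).
T5 starts before T8 ends → T8 and T5 overlap.
Overlapping pairs: T5 & T8, T7 & T8 — 2 in total.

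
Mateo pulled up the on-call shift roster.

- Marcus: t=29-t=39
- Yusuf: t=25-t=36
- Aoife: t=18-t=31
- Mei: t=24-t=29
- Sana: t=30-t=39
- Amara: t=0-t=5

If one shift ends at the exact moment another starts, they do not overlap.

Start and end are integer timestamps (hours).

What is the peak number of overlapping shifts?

4

Sweep the timeline, counting +1 at each start and −1 at each end (ends before starts at a tie):
t=0 start Amara → 1
t=5 end Amara → 0
t=18 start Aoife → 1
t=24 start Mei → 2
t=25 start Yusuf → 3
t=29 end Mei → 2
t=29 start Marcus → 3
t=30 start Sana → 4
t=31 end Aoife → 3
t=36 end Yusuf → 2
t=39 end Marcus → 1
t=39 end Sana → 0
Peak is 4, at t=30 (Aoife, Marcus, Sana, Yusuf).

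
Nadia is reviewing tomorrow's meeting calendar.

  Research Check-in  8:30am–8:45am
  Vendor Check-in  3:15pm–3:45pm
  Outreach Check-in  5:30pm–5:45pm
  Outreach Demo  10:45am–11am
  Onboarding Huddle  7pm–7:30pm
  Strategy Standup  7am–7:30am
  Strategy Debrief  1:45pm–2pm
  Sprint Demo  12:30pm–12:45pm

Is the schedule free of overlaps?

Sorted by start: Strategy Standup, Research Check-in, Outreach Demo, Sprint Demo, Strategy Debrief, Vendor Check-in, Outreach Check-in, Onboarding Huddle.
Research Check-in starts after Strategy Standup ends, so Strategy Standup has no further overlaps.
Outreach Demo starts after Research Check-in ends, so Research Check-in has no further overlaps.
Sprint Demo starts after Outreach Demo ends, so Outreach Demo has no further overlaps.
Strategy Debrief starts after Sprint Demo ends, so Sprint Demo has no further overlaps.
Vendor Check-in starts after Strategy Debrief ends, so Strategy Debrief has no further overlaps.
Outreach Check-in starts after Vendor Check-in ends, so Vendor Check-in has no further overlaps.
Onboarding Huddle starts after Outreach Check-in ends.
Every pair is clear; the schedule has no overlaps.

Yes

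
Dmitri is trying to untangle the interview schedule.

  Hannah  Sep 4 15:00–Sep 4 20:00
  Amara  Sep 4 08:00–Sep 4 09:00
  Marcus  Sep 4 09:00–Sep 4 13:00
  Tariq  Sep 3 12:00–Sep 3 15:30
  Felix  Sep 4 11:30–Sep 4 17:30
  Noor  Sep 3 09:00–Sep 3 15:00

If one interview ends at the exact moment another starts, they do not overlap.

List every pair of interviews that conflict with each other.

Sorted by start: Noor, Tariq, Amara, Marcus, Felix, Hannah.
Tariq starts before Noor ends → Noor and Tariq overlap.
Amara starts after Noor ends, so nothing later overlaps Noor either.
Amara starts after Tariq ends, so nothing later overlaps Tariq either.
Marcus starts exactly when Amara ends (back-to-back, no overlap), so nothing later overlaps Amara either.
Felix starts before Marcus ends → Marcus and Felix overlap.
Hannah starts after Marcus ends.
Hannah starts before Felix ends → Felix and Hannah overlap.

Felix & Hannah, Felix & Marcus, Noor & Tariq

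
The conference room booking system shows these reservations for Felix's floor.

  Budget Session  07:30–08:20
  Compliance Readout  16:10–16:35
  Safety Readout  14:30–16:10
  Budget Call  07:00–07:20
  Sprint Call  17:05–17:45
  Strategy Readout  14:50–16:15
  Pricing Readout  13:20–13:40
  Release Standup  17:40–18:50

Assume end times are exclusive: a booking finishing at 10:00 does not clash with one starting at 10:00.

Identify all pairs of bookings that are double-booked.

Sorted by start: Budget Call, Budget Session, Pricing Readout, Safety Readout, Strategy Readout, Compliance Readout, Sprint Call, Release Standup.
Budget Session starts after Budget Call ends, so Budget Call has no further overlaps.
Pricing Readout starts after Budget Session ends, so Budget Session has no further overlaps.
Safety Readout starts after Pricing Readout ends, so Pricing Readout has no further overlaps.
Strategy Readout starts before Safety Readout ends → Safety Readout and Strategy Readout overlap.
Compliance Readout starts exactly when Safety Readout ends (back-to-back, no overlap), so Safety Readout has no further overlaps.
Compliance Readout starts before Strategy Readout ends → Strategy Readout and Compliance Readout overlap.
Sprint Call starts after Strategy Readout ends, so Strategy Readout has no further overlaps.
Sprint Call starts after Compliance Readout ends, so Compliance Readout has no further overlaps.
Release Standup starts before Sprint Call ends → Sprint Call and Release Standup overlap.

Compliance Readout & Strategy Readout, Release Standup & Sprint Call, Safety Readout & Strategy Readout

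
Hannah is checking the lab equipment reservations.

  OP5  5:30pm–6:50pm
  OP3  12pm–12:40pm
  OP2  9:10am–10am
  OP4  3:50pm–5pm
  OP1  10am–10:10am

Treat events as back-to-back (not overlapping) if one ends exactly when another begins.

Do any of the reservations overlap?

No

Sorted by start: OP2, OP1, OP3, OP4, OP5.
OP1 starts exactly when OP2 ends (back-to-back, no overlap) — done with OP2.
OP3 starts after OP1 ends — done with OP1.
OP4 starts after OP3 ends — done with OP3.
OP5 starts after OP4 ends.
Every pair is clear; the schedule has no overlaps.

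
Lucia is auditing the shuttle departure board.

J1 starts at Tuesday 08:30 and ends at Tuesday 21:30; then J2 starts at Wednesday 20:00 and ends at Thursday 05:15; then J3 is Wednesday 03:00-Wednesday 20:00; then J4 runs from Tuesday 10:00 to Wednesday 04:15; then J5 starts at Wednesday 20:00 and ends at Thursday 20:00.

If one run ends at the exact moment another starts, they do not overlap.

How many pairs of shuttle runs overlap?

Check each pair: they overlap iff neither finishes before the other starts.
Sorted by start: J1, J4, J3, J2, J5.
J4 starts before J1 ends → J1 and J4 overlap.
J3 starts after J1 ends — done with J1.
J3 starts before J4 ends → J4 and J3 overlap.
J2 starts after J4 ends — done with J4.
J2 starts exactly when J3 ends (back-to-back, no overlap) — done with J3.
J5 starts before J2 ends → J2 and J5 overlap.
Overlapping pairs: J1 & J4, J2 & J5, J3 & J4 — 3 in total.

3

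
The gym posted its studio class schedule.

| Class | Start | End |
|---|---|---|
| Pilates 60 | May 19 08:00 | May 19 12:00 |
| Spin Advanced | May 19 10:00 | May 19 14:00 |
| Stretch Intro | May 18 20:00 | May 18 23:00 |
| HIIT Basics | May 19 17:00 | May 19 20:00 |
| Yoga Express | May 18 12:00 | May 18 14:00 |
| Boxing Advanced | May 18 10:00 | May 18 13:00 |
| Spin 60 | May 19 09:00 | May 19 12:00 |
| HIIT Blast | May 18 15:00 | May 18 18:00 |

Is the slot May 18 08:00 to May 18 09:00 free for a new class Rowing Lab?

Yes — the slot is free

Boxing Advanced: starts May 18 10:00 at or after Rowing Lab ends May 18 09:00 → clear.
Yoga Express: starts May 18 12:00 at or after Rowing Lab ends May 18 09:00 → clear.
HIIT Blast: starts May 18 15:00 at or after Rowing Lab ends May 18 09:00 → clear.
Stretch Intro: starts May 18 20:00 at or after Rowing Lab ends May 18 09:00 → clear.
Pilates 60: starts May 19 08:00 at or after Rowing Lab ends May 18 09:00 → clear.
Spin 60: starts May 19 09:00 at or after Rowing Lab ends May 18 09:00 → clear.
Spin Advanced: starts May 19 10:00 at or after Rowing Lab ends May 18 09:00 → clear.
HIIT Basics: starts May 19 17:00 at or after Rowing Lab ends May 18 09:00 → clear.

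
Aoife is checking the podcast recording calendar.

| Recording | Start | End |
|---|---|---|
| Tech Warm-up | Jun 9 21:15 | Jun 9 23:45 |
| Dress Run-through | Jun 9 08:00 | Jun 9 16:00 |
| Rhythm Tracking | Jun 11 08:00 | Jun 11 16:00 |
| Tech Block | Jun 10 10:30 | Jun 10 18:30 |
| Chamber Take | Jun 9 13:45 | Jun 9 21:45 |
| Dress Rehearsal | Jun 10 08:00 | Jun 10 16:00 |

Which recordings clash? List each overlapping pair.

Check each pair: they overlap iff neither finishes before the other starts.
Sorted by start: Dress Run-through, Chamber Take, Tech Warm-up, Dress Rehearsal, Tech Block, Rhythm Tracking.
Chamber Take starts before Dress Run-through ends → Dress Run-through and Chamber Take overlap.
Tech Warm-up starts after Dress Run-through ends, so Dress Run-through has no further overlaps.
Tech Warm-up starts before Chamber Take ends → Chamber Take and Tech Warm-up overlap.
Dress Rehearsal starts after Chamber Take ends, so Chamber Take has no further overlaps.
Dress Rehearsal starts after Tech Warm-up ends, so Tech Warm-up has no further overlaps.
Tech Block starts before Dress Rehearsal ends → Dress Rehearsal and Tech Block overlap.
Rhythm Tracking starts after Dress Rehearsal ends.
Rhythm Tracking starts after Tech Block ends.

Chamber Take & Dress Run-through, Chamber Take & Tech Warm-up, Dress Rehearsal & Tech Block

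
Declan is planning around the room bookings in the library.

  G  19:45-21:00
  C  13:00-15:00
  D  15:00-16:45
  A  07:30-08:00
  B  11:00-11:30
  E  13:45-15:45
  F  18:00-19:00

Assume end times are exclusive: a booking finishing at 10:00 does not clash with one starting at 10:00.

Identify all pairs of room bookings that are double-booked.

Two intervals overlap when each starts before the other ends.
Sorted by start: A, B, C, E, D, F, G.
B starts after A ends — done with A.
C starts after B ends — done with B.
E starts before C ends → C and E overlap.
D starts exactly when C ends (back-to-back, no overlap) — done with C.
D starts before E ends → E and D overlap.
F starts after E ends — done with E.
F starts after D ends — done with D.
G starts after F ends.

C & E, D & E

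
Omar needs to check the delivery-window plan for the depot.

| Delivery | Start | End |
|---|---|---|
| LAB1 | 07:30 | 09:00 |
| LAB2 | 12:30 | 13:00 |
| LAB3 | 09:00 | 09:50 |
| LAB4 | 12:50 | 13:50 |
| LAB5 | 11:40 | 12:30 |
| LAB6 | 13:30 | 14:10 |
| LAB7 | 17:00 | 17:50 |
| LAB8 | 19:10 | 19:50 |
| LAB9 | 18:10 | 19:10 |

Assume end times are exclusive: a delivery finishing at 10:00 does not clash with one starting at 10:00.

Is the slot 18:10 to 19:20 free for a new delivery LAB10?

No — it overlaps LAB8, LAB9

LAB1: ends 09:00 at or before LAB10 starts 18:10 → clear.
LAB3: ends 09:50 at or before LAB10 starts 18:10 → clear.
LAB5: ends 12:30 at or before LAB10 starts 18:10 → clear.
LAB2: ends 13:00 at or before LAB10 starts 18:10 → clear.
LAB4: ends 13:50 at or before LAB10 starts 18:10 → clear.
LAB6: ends 14:10 at or before LAB10 starts 18:10 → clear.
LAB7: ends 17:50 at or before LAB10 starts 18:10 → clear.
LAB9: starts 18:10 before LAB10 ends 19:20, and ends 19:10 after LAB10 starts 18:10 → overlap.
LAB8: starts 19:10 before LAB10 ends 19:20, and ends 19:50 after LAB10 starts 18:10 → overlap.
LAB10 overlaps LAB8, LAB9.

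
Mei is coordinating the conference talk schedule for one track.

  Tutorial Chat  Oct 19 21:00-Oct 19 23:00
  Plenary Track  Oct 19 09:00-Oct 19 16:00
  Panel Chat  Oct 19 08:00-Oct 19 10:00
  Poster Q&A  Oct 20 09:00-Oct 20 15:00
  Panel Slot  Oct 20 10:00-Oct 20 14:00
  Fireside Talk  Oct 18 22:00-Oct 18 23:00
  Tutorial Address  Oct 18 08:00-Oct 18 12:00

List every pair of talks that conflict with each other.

Sorted by start: Tutorial Address, Fireside Talk, Panel Chat, Plenary Track, Tutorial Chat, Poster Q&A, Panel Slot.
Fireside Talk starts after Tutorial Address ends, so Tutorial Address has no further overlaps.
Panel Chat starts after Fireside Talk ends, so Fireside Talk has no further overlaps.
Plenary Track starts before Panel Chat ends → Panel Chat and Plenary Track overlap.
Tutorial Chat starts after Panel Chat ends, so Panel Chat has no further overlaps.
Tutorial Chat starts after Plenary Track ends, so Plenary Track has no further overlaps.
Poster Q&A starts after Tutorial Chat ends, so Tutorial Chat has no further overlaps.
Panel Slot starts before Poster Q&A ends → Poster Q&A and Panel Slot overlap.

Panel Chat & Plenary Track, Panel Slot & Poster Q&A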